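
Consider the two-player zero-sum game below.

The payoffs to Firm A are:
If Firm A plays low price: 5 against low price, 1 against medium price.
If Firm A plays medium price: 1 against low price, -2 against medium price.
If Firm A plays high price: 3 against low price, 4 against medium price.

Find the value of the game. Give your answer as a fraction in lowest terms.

Row medium price is strictly dominated by row low price, so Firm A never plays it.
The remaining 2×2 game on (low price, high price) × (low price, medium price) has no saddle point. Let Firm A play low price with probability p; indifference gives 5p + 3(1−p) = p + 4(1−p), so p = 1/5.
Similarly Firm B's optimal q on low price is 3/5, and the value is 5·(3/5) + (1)·(2/5) = 17/5.

17/5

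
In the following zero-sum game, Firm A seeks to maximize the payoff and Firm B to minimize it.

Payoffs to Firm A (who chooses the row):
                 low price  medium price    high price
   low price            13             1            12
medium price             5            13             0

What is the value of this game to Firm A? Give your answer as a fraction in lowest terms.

Column low price is strictly dominated by high price for Firm B (it gives Firm A more in every row).
The remaining 2×2 game on (low price, medium price) × (medium price, high price) has no saddle point. Let Firm A play low price with probability p; indifference gives p + 13(1−p) = 12p, so p = 13/24.
Similarly Firm B's optimal q on medium price is 1/2, and the value is 1·(1/2) + (12)·(1/2) = 13/2.

13/2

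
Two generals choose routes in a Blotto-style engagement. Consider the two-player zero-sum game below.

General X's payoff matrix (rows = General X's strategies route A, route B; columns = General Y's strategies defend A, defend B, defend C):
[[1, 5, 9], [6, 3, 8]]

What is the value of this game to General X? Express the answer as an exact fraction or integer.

Column defend C is strictly dominated by defend B for General Y (it gives General X more in every row).
The remaining 2×2 game on (route A, route B) × (defend A, defend B) has no saddle point. Let General X play route A with probability p; indifference gives p + 6(1−p) = 5p + 3(1−p), so p = 3/7.
Similarly General Y's optimal q on defend A is 2/7, and the value is 1·(2/7) + (5)·(5/7) = 27/7.

27/7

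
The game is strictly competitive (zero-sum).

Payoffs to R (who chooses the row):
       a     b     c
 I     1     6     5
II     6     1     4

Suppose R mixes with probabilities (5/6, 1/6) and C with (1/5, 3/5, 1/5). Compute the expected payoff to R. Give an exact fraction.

Against (1/5, 3/5, 1/5), each row's expected payoff is I: 24/5; II: 13/5.
Taking the (5/6, 1/6)-weighted average: (5/6)·(24/5) + (1/6)·(13/5) = 133/30.

133/30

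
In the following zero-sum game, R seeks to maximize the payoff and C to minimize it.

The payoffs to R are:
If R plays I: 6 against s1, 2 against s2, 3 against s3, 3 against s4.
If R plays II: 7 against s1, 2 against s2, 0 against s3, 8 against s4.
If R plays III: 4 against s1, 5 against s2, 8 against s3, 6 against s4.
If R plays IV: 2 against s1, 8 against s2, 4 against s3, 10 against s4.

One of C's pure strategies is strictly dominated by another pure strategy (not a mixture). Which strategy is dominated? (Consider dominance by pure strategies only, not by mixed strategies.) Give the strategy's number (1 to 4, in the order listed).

4

C prefers columns that give R less. Compare s4 with s2: 2 < 3, 2 < 8, 5 < 6, 8 < 10.
So s2 strictly dominates s4 for C; s4 is strictly dominated.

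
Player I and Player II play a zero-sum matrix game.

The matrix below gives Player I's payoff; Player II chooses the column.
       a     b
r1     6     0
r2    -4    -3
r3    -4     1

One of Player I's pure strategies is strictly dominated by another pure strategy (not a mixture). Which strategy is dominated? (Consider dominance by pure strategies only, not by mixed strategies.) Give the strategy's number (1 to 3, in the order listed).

Compare r2 with r1: 6 > -4, 0 > -3.
So r1 strictly dominates r2 for Player I; r2 is strictly dominated.

2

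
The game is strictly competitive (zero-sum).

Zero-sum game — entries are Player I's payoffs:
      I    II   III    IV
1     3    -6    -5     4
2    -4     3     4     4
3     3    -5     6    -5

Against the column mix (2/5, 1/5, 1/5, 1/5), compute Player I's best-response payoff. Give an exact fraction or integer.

3/5

1: (3)·(2/5) + (-6)·(1/5) + (-5)·(1/5) + (4)·(1/5) = -1/5.
2: (-4)·(2/5) + (3)·(1/5) + (4)·(1/5) + (4)·(1/5) = 3/5.
3: (3)·(2/5) + (-5)·(1/5) + (6)·(1/5) + (-5)·(1/5) = 2/5.
The best pure response is 2 with expected payoff 3/5.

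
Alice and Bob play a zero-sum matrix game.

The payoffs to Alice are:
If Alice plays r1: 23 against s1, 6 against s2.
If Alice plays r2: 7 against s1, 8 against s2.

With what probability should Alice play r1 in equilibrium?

1/18

Row minima are 6 and 7, so Alice's maximin is 7; column maxima are 23 and 8, so Bob's minimax is 8. These differ, so the equilibrium is in mixed strategies.
Let Alice play r1 with probability p. Bob is indifferent when 23p + 7(1−p) = 6p + 8(1−p), giving p = 1/18.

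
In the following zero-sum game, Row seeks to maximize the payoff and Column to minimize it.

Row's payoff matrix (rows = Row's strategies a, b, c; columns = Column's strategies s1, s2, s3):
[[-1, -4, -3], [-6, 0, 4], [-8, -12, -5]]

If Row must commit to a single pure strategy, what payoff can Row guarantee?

-4

The worst-case payoff for each row is a: -4, b: -6, c: -12.
The best of these is -4.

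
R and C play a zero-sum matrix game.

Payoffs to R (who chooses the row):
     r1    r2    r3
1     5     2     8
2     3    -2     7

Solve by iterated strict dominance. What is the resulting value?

2

Row 2 is strictly dominated by row 1 (5>3, 2>-2, 8>7); eliminate 2.
Column r1 is strictly dominated by r2 for C (2<5); eliminate r1.
Column r3 is strictly dominated by r2 for C (2<8); eliminate r3.
Only (1, r2) remains, with payoff 2.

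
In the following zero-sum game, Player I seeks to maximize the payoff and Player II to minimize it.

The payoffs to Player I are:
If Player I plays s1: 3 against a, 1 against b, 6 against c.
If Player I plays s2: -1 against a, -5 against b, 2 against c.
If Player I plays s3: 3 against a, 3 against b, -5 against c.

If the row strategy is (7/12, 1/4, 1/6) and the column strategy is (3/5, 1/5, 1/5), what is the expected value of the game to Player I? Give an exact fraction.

Against (3/5, 1/5, 1/5), each row's expected payoff is s1: 16/5; s2: -6/5; s3: 7/5.
Taking the (7/12, 1/4, 1/6)-weighted average: (7/12)·(16/5) + (1/4)·(-6/5) + (1/6)·(7/5) = 9/5.

9/5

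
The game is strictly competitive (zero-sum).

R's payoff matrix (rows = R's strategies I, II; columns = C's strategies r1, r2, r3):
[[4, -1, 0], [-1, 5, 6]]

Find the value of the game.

Column r3 is strictly dominated by r2 for C (it gives R more in every row).
The remaining 2×2 game on (I, II) × (r1, r2) has no saddle point. Let R play I with probability p; indifference gives 4p − (1−p) = −p + 5(1−p), so p = 6/11.
Similarly C's optimal q on r1 is 6/11, and the value is 4·(6/11) + (-1)·(5/11) = 19/11.

19/11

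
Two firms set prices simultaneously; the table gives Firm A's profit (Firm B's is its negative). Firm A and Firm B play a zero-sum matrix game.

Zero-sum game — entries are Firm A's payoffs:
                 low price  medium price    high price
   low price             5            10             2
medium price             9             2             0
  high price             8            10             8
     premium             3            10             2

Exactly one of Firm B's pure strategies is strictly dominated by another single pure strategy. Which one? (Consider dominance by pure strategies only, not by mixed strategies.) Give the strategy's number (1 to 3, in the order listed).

2

Firm B prefers columns that give Firm A less. Compare medium price with high price: 2 < 10, 0 < 2, 8 < 10, 2 < 10.
So high price strictly dominates medium price for Firm B; medium price is strictly dominated.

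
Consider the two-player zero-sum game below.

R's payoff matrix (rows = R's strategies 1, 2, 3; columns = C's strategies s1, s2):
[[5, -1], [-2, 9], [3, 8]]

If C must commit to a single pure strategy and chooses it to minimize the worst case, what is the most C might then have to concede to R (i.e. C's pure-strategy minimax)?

The worst case (largest entry) in each column is s1: 5, s2: 9.
The best (smallest) of these is 5.

5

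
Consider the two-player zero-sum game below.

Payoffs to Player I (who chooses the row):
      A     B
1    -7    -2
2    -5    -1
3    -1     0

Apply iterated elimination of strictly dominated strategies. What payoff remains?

Column B is strictly dominated by A for Player II (-7<-2, -5<-1, -1<0); eliminate B.
Row 2 is strictly dominated by row 3 (-1>-5); eliminate 2.
Row 1 is strictly dominated by row 3 (-1>-7); eliminate 1.
Only (3, A) remains, with payoff -1.

-1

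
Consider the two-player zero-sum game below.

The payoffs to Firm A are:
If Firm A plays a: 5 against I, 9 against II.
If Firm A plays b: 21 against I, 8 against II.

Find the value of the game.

Row minima are 5 and 8, so Firm A's maximin is 8; column maxima are 21 and 9, so Firm B's minimax is 9. These differ, so the equilibrium is in mixed strategies.
Let Firm A play a with probability p. Firm B is indifferent when 5p + 21(1−p) = 9p + 8(1−p), giving p = 13/17.
Let Firm B play I with probability q. Firm A is indifferent when 5q + 9(1−q) = 21q + 8(1−q), giving q = 1/17.
The value is 5·(1/17) + (9)·(16/17) = 149/17.

149/17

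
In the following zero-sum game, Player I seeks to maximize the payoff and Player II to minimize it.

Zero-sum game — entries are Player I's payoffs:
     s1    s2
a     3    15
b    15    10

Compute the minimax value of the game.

195/17

Row minima are 3 and 10, so Player I's maximin is 10; column maxima are 15 and 15, so Player II's minimax is 15. These differ, so the equilibrium is in mixed strategies.
Let Player I play a with probability p. Player II is indifferent when 3p + 15(1−p) = 15p + 10(1−p), giving p = 5/17.
Let Player II play s1 with probability q. Player I is indifferent when 3q + 15(1−q) = 15q + 10(1−q), giving q = 5/17.
The value is 3·(5/17) + (15)·(12/17) = 195/17.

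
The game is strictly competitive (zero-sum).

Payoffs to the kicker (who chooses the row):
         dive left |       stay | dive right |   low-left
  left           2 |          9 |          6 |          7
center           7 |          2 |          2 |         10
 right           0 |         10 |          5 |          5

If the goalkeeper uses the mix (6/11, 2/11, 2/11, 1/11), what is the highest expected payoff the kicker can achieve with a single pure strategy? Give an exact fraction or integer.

60/11

left: (2)·(6/11) + (9)·(2/11) + (6)·(2/11) + (7)·(1/11) = 49/11.
center: (7)·(6/11) + (2)·(2/11) + (2)·(2/11) + (10)·(1/11) = 60/11.
right: (0)·(6/11) + (10)·(2/11) + (5)·(2/11) + (5)·(1/11) = 35/11.
The best pure response is center with expected payoff 60/11.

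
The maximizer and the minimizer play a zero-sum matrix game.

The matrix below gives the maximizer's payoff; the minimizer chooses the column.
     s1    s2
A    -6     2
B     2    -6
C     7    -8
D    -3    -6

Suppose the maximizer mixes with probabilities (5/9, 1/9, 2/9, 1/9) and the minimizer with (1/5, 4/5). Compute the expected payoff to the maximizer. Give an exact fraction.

-89/45

Against (1/5, 4/5), each row's expected payoff is A: 2/5; B: -22/5; C: -5; D: -27/5.
Taking the (5/9, 1/9, 2/9, 1/9)-weighted average: (5/9)·(2/5) + (1/9)·(-22/5) + (2/9)·(-5) + (1/9)·(-27/5) = -89/45.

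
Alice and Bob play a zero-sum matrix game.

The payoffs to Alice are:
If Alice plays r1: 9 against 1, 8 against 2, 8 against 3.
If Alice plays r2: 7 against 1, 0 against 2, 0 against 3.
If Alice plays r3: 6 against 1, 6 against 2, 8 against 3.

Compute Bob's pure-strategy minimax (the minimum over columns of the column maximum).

8

The worst case (largest entry) in each column is 1: 9, 2: 8, 3: 8.
The best (smallest) of these is 8.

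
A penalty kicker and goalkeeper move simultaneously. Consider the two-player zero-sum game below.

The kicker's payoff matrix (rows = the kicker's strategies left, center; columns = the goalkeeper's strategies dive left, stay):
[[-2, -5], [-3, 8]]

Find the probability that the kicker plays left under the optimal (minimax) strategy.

Row minima are -5 and -3, so the kicker's maximin is -3; column maxima are -2 and 8, so the goalkeeper's minimax is -2. These differ, so the equilibrium is in mixed strategies.
Let the kicker play left with probability p. The goalkeeper is indifferent when −2p − 3(1−p) = −5p + 8(1−p), giving p = 11/14.

11/14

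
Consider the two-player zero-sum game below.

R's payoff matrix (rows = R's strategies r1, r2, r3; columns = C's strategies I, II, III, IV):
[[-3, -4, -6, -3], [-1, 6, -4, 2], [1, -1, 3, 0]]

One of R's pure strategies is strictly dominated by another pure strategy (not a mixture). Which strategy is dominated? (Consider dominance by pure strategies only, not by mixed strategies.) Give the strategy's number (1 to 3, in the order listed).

Compare r1 with r2: -1 > -3, 6 > -4, -4 > -6, 2 > -3.
So r2 strictly dominates r1 for R; r1 is strictly dominated.

1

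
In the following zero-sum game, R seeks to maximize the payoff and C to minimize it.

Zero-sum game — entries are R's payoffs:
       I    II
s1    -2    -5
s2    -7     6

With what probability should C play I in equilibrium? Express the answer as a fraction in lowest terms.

11/16

Row minima are -5 and -7, so R's maximin is -5; column maxima are -2 and 6, so C's minimax is -2. These differ, so the equilibrium is in mixed strategies.
Let C play I with probability q. R is indifferent when −2q − 5(1−q) = −7q + 6(1−q), giving q = 11/16.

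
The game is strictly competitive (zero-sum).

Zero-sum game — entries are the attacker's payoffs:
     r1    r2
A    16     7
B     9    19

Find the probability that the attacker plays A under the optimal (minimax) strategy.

Row minima are 7 and 9, so the attacker's maximin is 9; column maxima are 16 and 19, so the defender's minimax is 16. These differ, so the equilibrium is in mixed strategies.
Let the attacker play A with probability p. The defender is indifferent when 16p + 9(1−p) = 7p + 19(1−p), giving p = 10/19.

10/19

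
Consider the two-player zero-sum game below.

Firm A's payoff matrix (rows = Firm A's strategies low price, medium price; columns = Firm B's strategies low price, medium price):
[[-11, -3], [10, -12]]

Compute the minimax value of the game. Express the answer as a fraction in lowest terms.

-27/5

Row minima are -11 and -12, so Firm A's maximin is -11; column maxima are 10 and -3, so Firm B's minimax is -3. These differ, so the equilibrium is in mixed strategies.
Let Firm A play low price with probability p. Firm B is indifferent when −11p + 10(1−p) = −3p − 12(1−p), giving p = 11/15.
Let Firm B play low price with probability q. Firm A is indifferent when −11q − 3(1−q) = 10q − 12(1−q), giving q = 3/10.
The value is -11·(3/10) + (-3)·(7/10) = -27/5.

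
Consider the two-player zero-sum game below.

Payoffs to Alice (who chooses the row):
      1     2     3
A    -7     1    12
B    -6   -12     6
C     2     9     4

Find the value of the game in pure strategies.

Row minima: -7, -12, 2 → Alice's maximin is 2.
Column maxima: 2, 9, 12 → Bob's minimax is 2.
They coincide at (C, 1), so the value is 2.

2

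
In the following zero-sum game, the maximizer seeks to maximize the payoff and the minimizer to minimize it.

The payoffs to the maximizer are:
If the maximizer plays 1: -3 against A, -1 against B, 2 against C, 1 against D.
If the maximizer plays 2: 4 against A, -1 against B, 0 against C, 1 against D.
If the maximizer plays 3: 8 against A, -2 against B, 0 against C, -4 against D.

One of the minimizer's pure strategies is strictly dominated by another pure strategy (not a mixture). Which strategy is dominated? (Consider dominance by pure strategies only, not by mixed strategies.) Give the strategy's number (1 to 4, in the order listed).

The minimizer prefers columns that give the maximizer less. Compare C with B: -1 < 2, -1 < 0, -2 < 0.
So B strictly dominates C for the minimizer; C is strictly dominated.

3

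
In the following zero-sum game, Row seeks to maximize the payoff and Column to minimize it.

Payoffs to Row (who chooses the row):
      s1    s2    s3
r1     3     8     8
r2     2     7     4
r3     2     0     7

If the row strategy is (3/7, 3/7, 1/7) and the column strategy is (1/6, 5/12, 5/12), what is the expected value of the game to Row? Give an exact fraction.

79/14

Against (1/6, 5/12, 5/12), each row's expected payoff is r1: 43/6; r2: 59/12; r3: 13/4.
Taking the (3/7, 3/7, 1/7)-weighted average: (3/7)·(43/6) + (3/7)·(59/12) + (1/7)·(13/4) = 79/14.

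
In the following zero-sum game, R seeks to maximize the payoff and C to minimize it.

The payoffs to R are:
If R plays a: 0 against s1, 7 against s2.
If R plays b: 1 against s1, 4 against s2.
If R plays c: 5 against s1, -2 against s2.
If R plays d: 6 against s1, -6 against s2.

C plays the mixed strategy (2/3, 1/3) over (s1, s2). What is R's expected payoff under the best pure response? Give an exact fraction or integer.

a: (0)·(2/3) + (7)·(1/3) = 7/3.
b: (1)·(2/3) + (4)·(1/3) = 2.
c: (5)·(2/3) + (-2)·(1/3) = 8/3.
d: (6)·(2/3) + (-6)·(1/3) = 2.
The best pure response is c with expected payoff 8/3.

8/3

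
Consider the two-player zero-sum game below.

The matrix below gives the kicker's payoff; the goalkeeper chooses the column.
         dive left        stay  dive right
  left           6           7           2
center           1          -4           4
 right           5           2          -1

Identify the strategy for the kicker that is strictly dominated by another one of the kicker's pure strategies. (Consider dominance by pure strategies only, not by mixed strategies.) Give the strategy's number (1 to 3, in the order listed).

Compare right with left: 6 > 5, 7 > 2, 2 > -1.
So left strictly dominates right for the kicker; right is strictly dominated.

3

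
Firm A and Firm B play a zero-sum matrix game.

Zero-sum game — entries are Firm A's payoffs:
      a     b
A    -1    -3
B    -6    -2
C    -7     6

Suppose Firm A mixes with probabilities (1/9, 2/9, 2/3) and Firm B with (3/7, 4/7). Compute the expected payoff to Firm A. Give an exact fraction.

Against (3/7, 4/7), each row's expected payoff is A: -15/7; B: -26/7; C: 3/7.
Taking the (1/9, 2/9, 2/3)-weighted average: (1/9)·(-15/7) + (2/9)·(-26/7) + (2/3)·(3/7) = -7/9.

-7/9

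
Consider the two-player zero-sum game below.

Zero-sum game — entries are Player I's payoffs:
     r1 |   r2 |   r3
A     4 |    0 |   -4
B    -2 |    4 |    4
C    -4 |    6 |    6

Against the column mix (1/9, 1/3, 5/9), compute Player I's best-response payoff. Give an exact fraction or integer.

A: (4)·(1/9) + (0)·(1/3) + (-4)·(5/9) = -16/9.
B: (-2)·(1/9) + (4)·(1/3) + (4)·(5/9) = 10/3.
C: (-4)·(1/9) + (6)·(1/3) + (6)·(5/9) = 44/9.
The best pure response is C with expected payoff 44/9.

44/9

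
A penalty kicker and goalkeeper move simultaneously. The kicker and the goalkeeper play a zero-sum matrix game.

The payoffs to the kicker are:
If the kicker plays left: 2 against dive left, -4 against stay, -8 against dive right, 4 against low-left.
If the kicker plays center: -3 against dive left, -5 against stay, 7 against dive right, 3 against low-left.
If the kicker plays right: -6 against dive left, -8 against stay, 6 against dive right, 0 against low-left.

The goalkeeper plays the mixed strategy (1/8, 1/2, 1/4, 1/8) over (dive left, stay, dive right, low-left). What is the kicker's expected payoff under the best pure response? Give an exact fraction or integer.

-3/4

left: (2)·(1/8) + (-4)·(1/2) + (-8)·(1/4) + (4)·(1/8) = -13/4.
center: (-3)·(1/8) + (-5)·(1/2) + (7)·(1/4) + (3)·(1/8) = -3/4.
right: (-6)·(1/8) + (-8)·(1/2) + (6)·(1/4) + (0)·(1/8) = -13/4.
The best pure response is center with expected payoff -3/4.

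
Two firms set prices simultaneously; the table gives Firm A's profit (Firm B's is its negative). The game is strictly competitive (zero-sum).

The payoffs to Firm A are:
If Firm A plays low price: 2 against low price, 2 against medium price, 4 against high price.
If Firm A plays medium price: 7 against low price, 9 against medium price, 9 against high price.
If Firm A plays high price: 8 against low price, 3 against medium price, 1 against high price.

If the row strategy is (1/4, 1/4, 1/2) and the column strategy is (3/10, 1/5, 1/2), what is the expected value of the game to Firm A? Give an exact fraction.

Against (3/10, 1/5, 1/2), each row's expected payoff is low price: 3; medium price: 42/5; high price: 7/2.
Taking the (1/4, 1/4, 1/2)-weighted average: (1/4)·(3) + (1/4)·(42/5) + (1/2)·(7/2) = 23/5.

23/5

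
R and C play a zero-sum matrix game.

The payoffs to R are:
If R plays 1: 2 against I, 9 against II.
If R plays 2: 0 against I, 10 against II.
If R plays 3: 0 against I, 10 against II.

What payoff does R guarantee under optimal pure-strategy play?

Row minima: 2, 0, 0 → R's maximin is 2.
Column maxima: 2, 10 → C's minimax is 2.
They coincide at (1, I), so the value is 2.

2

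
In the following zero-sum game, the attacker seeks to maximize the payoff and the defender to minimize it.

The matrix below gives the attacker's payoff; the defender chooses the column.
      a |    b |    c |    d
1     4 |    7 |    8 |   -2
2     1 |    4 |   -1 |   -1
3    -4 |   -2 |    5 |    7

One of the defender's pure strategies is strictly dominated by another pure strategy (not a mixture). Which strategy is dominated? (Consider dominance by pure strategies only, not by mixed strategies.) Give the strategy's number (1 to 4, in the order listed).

2

The defender prefers columns that give the attacker less. Compare b with a: 4 < 7, 1 < 4, -4 < -2.
So a strictly dominates b for the defender; b is strictly dominated.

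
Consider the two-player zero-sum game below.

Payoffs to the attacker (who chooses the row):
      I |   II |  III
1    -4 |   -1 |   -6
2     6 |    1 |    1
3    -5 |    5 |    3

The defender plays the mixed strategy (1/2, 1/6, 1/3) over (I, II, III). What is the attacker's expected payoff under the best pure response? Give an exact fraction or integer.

7/2

1: (-4)·(1/2) + (-1)·(1/6) + (-6)·(1/3) = -25/6.
2: (6)·(1/2) + (1)·(1/6) + (1)·(1/3) = 7/2.
3: (-5)·(1/2) + (5)·(1/6) + (3)·(1/3) = -2/3.
The best pure response is 2 with expected payoff 7/2.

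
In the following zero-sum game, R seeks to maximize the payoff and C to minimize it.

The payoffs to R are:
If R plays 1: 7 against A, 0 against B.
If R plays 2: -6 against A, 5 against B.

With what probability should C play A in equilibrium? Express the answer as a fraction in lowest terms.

Row minima are 0 and -6, so R's maximin is 0; column maxima are 7 and 5, so C's minimax is 5. These differ, so the equilibrium is in mixed strategies.
Let C play A with probability q. R is indifferent when 7q = −6q + 5(1−q), giving q = 5/18.

5/18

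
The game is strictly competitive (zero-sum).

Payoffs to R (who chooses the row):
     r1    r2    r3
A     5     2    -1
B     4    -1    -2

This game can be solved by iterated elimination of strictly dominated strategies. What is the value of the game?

Row B is strictly dominated by row A (5>4, 2>-1, -1>-2); eliminate B.
Column r2 is strictly dominated by r3 for C (-1<2); eliminate r2.
Column r1 is strictly dominated by r3 for C (-1<5); eliminate r1.
Only (A, r3) remains, with payoff -1.

-1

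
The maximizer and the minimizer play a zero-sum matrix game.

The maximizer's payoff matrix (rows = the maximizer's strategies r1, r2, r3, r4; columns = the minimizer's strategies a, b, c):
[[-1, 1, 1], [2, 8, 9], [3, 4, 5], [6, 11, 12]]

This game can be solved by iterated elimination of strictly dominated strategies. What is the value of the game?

6

Row r2 is strictly dominated by row r4 (6>2, 11>8, 12>9); eliminate r2.
Row r1 is strictly dominated by row r3 (3>-1, 4>1, 5>1); eliminate r1.
Column b is strictly dominated by a for the minimizer (3<4, 6<11); eliminate b.
Column c is strictly dominated by a for the minimizer (3<5, 6<12); eliminate c.
Row r3 is strictly dominated by row r4 (6>3); eliminate r3.
Only (r4, a) remains, with payoff 6.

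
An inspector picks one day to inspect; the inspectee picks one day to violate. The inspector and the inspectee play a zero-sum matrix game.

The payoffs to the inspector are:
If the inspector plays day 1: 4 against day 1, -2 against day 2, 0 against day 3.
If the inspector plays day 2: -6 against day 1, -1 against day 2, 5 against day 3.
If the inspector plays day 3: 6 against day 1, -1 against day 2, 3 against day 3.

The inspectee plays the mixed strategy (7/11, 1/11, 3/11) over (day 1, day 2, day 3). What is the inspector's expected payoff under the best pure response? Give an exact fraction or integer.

50/11

day 1: (4)·(7/11) + (-2)·(1/11) + (0)·(3/11) = 26/11.
day 2: (-6)·(7/11) + (-1)·(1/11) + (5)·(3/11) = -28/11.
day 3: (6)·(7/11) + (-1)·(1/11) + (3)·(3/11) = 50/11.
The best pure response is day 3 with expected payoff 50/11.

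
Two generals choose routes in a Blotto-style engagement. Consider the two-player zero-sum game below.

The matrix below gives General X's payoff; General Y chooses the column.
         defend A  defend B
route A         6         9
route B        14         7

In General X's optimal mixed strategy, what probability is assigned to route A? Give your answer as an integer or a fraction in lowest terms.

7/10

Row minima are 6 and 7, so General X's maximin is 7; column maxima are 14 and 9, so General Y's minimax is 9. These differ, so the equilibrium is in mixed strategies.
Let General X play route A with probability p. General Y is indifferent when 6p + 14(1−p) = 9p + 7(1−p), giving p = 7/10.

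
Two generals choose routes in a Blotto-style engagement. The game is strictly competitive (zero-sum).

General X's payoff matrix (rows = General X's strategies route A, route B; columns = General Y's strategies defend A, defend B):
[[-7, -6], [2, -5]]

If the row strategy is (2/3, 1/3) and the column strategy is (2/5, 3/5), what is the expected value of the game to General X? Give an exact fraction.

-5

Against (2/5, 3/5), each row's expected payoff is route A: -32/5; route B: -11/5.
Taking the (2/3, 1/3)-weighted average: (2/3)·(-32/5) + (1/3)·(-11/5) = -5.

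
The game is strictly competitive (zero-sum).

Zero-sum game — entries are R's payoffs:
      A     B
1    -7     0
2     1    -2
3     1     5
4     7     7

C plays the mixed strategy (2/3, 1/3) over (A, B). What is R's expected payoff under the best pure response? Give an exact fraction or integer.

1: (-7)·(2/3) + (0)·(1/3) = -14/3.
2: (1)·(2/3) + (-2)·(1/3) = 0.
3: (1)·(2/3) + (5)·(1/3) = 7/3.
4: (7)·(2/3) + (7)·(1/3) = 7.
The best pure response is 4 with expected payoff 7.

7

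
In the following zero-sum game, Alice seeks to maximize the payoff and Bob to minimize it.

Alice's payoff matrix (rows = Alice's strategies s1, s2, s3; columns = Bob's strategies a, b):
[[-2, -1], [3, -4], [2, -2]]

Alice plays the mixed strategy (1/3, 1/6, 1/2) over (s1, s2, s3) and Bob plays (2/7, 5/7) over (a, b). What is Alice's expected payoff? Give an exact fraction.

-25/21

Against (2/7, 5/7), each row's expected payoff is s1: -9/7; s2: -2; s3: -6/7.
Taking the (1/3, 1/6, 1/2)-weighted average: (1/3)·(-9/7) + (1/6)·(-2) + (1/2)·(-6/7) = -25/21.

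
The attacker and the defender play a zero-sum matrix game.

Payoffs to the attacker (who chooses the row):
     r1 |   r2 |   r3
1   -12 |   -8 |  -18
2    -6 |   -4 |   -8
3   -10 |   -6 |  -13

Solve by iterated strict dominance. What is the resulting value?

Row 3 is strictly dominated by row 2 (-6>-10, -4>-6, -8>-13); eliminate 3.
Row 1 is strictly dominated by row 2 (-6>-12, -4>-8, -8>-18); eliminate 1.
Column r2 is strictly dominated by r1 for the defender (-6<-4); eliminate r2.
Column r1 is strictly dominated by r3 for the defender (-8<-6); eliminate r1.
Only (2, r3) remains, with payoff -8.

-8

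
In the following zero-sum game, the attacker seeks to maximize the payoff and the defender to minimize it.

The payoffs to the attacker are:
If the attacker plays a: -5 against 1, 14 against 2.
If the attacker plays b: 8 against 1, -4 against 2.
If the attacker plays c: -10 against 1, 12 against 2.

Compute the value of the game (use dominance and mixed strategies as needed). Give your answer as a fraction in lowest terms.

Row c is strictly dominated by row a, so the attacker never plays it.
The remaining 2×2 game on (a, b) × (1, 2) has no saddle point. Let the attacker play a with probability p; indifference gives −5p + 8(1−p) = 14p − 4(1−p), so p = 12/31.
Similarly the defender's optimal q on 1 is 18/31, and the value is -5·(18/31) + (14)·(13/31) = 92/31.

92/31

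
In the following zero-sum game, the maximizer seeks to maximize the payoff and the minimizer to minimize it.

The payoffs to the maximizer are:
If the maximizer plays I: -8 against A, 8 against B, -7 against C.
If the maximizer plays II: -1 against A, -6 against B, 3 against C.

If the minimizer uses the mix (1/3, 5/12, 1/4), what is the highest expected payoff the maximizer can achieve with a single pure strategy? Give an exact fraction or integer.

I: (-8)·(1/3) + (8)·(5/12) + (-7)·(1/4) = -13/12.
II: (-1)·(1/3) + (-6)·(5/12) + (3)·(1/4) = -25/12.
The best pure response is I with expected payoff -13/12.

-13/12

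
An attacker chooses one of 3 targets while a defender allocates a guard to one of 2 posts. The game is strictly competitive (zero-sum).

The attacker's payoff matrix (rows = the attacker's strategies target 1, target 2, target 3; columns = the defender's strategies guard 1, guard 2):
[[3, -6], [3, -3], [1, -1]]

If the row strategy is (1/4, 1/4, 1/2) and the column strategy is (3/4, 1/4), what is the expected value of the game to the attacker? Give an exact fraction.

Against (3/4, 1/4), each row's expected payoff is target 1: 3/4; target 2: 3/2; target 3: 1/2.
Taking the (1/4, 1/4, 1/2)-weighted average: (1/4)·(3/4) + (1/4)·(3/2) + (1/2)·(1/2) = 13/16.

13/16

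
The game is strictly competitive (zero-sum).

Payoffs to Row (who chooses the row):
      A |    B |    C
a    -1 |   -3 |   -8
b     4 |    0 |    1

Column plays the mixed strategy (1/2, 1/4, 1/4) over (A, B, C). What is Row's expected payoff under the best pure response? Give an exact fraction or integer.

9/4

a: (-1)·(1/2) + (-3)·(1/4) + (-8)·(1/4) = -13/4.
b: (4)·(1/2) + (0)·(1/4) + (1)·(1/4) = 9/4.
The best pure response is b with expected payoff 9/4.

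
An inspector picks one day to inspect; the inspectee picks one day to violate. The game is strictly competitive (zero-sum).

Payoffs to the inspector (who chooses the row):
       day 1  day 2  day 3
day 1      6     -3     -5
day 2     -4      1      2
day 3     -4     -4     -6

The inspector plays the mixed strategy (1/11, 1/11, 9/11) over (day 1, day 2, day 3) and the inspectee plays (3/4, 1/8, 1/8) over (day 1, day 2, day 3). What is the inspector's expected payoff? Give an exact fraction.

-299/88

Against (3/4, 1/8, 1/8), each row's expected payoff is day 1: 7/2; day 2: -21/8; day 3: -17/4.
Taking the (1/11, 1/11, 9/11)-weighted average: (1/11)·(7/2) + (1/11)·(-21/8) + (9/11)·(-17/4) = -299/88.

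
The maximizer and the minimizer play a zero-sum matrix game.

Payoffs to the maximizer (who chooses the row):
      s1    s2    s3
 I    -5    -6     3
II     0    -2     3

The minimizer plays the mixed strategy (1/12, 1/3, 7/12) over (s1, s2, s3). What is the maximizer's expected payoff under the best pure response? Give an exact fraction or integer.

13/12

I: (-5)·(1/12) + (-6)·(1/3) + (3)·(7/12) = -2/3.
II: (0)·(1/12) + (-2)·(1/3) + (3)·(7/12) = 13/12.
The best pure response is II with expected payoff 13/12.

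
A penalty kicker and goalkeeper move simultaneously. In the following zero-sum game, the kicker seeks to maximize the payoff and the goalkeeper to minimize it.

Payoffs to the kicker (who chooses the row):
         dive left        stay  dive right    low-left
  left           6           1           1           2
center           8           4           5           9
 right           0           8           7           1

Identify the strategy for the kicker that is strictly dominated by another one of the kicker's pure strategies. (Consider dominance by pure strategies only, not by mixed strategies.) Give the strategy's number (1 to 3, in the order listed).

Compare left with center: 8 > 6, 4 > 1, 5 > 1, 9 > 2.
So center strictly dominates left for the kicker; left is strictly dominated.

1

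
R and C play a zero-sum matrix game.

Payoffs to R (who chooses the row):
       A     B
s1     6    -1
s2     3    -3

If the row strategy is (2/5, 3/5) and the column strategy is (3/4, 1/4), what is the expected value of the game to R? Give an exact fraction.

Against (3/4, 1/4), each row's expected payoff is s1: 17/4; s2: 3/2.
Taking the (2/5, 3/5)-weighted average: (2/5)·(17/4) + (3/5)·(3/2) = 13/5.

13/5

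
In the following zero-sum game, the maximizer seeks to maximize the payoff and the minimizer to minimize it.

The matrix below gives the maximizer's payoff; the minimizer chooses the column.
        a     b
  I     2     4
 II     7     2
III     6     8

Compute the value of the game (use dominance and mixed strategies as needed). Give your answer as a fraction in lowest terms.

44/7

Row I is strictly dominated by row III, so the maximizer never plays it.
The remaining 2×2 game on (II, III) × (a, b) has no saddle point. Let the maximizer play II with probability p; indifference gives 7p + 6(1−p) = 2p + 8(1−p), so p = 2/7.
Similarly the minimizer's optimal q on a is 6/7, and the value is 7·(6/7) + (2)·(1/7) = 44/7.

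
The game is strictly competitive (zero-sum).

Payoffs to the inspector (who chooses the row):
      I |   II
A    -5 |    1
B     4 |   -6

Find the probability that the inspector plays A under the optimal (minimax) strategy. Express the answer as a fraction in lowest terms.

5/8

Row minima are -5 and -6, so the inspector's maximin is -5; column maxima are 4 and 1, so the inspectee's minimax is 1. These differ, so the equilibrium is in mixed strategies.
Let the inspector play A with probability p. The inspectee is indifferent when −5p + 4(1−p) = p − 6(1−p), giving p = 5/8.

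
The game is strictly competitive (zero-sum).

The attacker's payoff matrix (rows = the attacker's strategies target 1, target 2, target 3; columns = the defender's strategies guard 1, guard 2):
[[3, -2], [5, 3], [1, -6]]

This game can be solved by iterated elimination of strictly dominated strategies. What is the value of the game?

3

Row target 1 is strictly dominated by row target 2 (5>3, 3>-2); eliminate target 1.
Column guard 1 is strictly dominated by guard 2 for the defender (3<5, -6<1); eliminate guard 1.
Row target 3 is strictly dominated by row target 2 (3>-6); eliminate target 3.
Only (target 2, guard 2) remains, with payoff 3.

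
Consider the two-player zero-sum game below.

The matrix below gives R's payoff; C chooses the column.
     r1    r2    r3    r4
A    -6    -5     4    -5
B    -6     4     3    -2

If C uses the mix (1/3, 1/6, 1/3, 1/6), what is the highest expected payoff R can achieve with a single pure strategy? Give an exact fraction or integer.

-2/3

A: (-6)·(1/3) + (-5)·(1/6) + (4)·(1/3) + (-5)·(1/6) = -7/3.
B: (-6)·(1/3) + (4)·(1/6) + (3)·(1/3) + (-2)·(1/6) = -2/3.
The best pure response is B with expected payoff -2/3.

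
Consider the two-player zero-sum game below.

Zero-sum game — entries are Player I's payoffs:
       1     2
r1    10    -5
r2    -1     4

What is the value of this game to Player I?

7/4

Row minima are -5 and -1, so Player I's maximin is -1; column maxima are 10 and 4, so Player II's minimax is 4. These differ, so the equilibrium is in mixed strategies.
Let Player I play r1 with probability p. Player II is indifferent when 10p − (1−p) = −5p + 4(1−p), giving p = 1/4.
Let Player II play 1 with probability q. Player I is indifferent when 10q − 5(1−q) = −q + 4(1−q), giving q = 9/20.
The value is 10·(9/20) + (-5)·(11/20) = 7/4.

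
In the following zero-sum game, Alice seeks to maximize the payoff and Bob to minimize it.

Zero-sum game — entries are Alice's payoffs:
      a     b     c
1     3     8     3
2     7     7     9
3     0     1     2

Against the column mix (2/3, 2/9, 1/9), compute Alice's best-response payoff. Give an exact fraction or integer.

1: (3)·(2/3) + (8)·(2/9) + (3)·(1/9) = 37/9.
2: (7)·(2/3) + (7)·(2/9) + (9)·(1/9) = 65/9.
3: (0)·(2/3) + (1)·(2/9) + (2)·(1/9) = 4/9.
The best pure response is 2 with expected payoff 65/9.

65/9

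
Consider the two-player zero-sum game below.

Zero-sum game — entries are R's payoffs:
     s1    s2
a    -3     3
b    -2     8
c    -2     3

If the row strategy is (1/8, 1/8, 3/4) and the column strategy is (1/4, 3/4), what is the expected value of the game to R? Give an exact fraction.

Against (1/4, 3/4), each row's expected payoff is a: 3/2; b: 11/2; c: 7/4.
Taking the (1/8, 1/8, 3/4)-weighted average: (1/8)·(3/2) + (1/8)·(11/2) + (3/4)·(7/4) = 35/16.

35/16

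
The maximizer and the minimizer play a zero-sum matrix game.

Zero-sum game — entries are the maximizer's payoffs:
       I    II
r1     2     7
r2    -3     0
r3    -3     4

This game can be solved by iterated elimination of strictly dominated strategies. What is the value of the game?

2

Row r2 is strictly dominated by row r1 (2>-3, 7>0); eliminate r2.
Row r3 is strictly dominated by row r1 (2>-3, 7>4); eliminate r3.
Column II is strictly dominated by I for the minimizer (2<7); eliminate II.
Only (r1, I) remains, with payoff 2.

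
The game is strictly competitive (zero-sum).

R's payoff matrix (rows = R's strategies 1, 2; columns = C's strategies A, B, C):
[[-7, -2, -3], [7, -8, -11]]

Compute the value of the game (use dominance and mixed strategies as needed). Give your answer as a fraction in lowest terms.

Column B is strictly dominated by C for C (it gives R more in every row).
The remaining 2×2 game on (1, 2) × (A, C) has no saddle point. Let R play 1 with probability p; indifference gives −7p + 7(1−p) = −3p − 11(1−p), so p = 9/11.
Similarly C's optimal q on A is 4/11, and the value is -7·(4/11) + (-3)·(7/11) = -49/11.

-49/11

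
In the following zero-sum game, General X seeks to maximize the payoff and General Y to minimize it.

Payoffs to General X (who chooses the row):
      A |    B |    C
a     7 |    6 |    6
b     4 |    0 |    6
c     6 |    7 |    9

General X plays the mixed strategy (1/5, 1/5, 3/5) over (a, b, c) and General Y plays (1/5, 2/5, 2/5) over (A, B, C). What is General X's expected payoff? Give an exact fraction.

161/25

Against (1/5, 2/5, 2/5), each row's expected payoff is a: 31/5; b: 16/5; c: 38/5.
Taking the (1/5, 1/5, 3/5)-weighted average: (1/5)·(31/5) + (1/5)·(16/5) + (3/5)·(38/5) = 161/25.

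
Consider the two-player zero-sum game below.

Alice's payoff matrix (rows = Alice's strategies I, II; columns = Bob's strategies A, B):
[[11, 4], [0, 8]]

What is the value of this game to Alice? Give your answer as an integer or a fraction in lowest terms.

Row minima are 4 and 0, so Alice's maximin is 4; column maxima are 11 and 8, so Bob's minimax is 8. These differ, so the equilibrium is in mixed strategies.
Let Alice play I with probability p. Bob is indifferent when 11p = 4p + 8(1−p), giving p = 8/15.
Let Bob play A with probability q. Alice is indifferent when 11q + 4(1−q) = 8(1−q), giving q = 4/15.
The value is 11·(4/15) + (4)·(11/15) = 88/15.

88/15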